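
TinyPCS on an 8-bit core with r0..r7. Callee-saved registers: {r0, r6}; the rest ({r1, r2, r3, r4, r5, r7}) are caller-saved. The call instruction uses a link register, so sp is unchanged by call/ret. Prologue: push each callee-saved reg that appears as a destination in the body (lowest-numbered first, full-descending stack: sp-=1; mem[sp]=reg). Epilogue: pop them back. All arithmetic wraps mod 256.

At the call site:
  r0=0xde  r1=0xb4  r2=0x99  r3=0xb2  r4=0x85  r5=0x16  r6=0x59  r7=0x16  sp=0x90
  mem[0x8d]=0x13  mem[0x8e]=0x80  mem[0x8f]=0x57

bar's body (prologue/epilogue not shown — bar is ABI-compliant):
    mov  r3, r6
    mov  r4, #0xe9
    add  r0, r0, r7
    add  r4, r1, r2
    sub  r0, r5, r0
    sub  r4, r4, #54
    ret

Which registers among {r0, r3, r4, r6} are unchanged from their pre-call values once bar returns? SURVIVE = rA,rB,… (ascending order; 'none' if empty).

prologue: push r0 → mem[0x8f]=0xde, sp=0x8f
body[0] mov  r3, r6 → r3=0x59
body[1] mov  r4, #0xe9 → r4=0xe9
body[2] add  r0, r0, r7 → r0=0xf4
body[3] add  r4, r1, r2 → r4=0x4d
body[4] sub  r0, r5, r0 → r0=0x22
body[5] sub  r4, r4, #54 → r4=0x17
epilogue: pop r0=0xde, sp=0x90
r0: callee-saved, written=True
r3: caller-saved, written=True
r4: caller-saved, written=True
r6: callee-saved, written=False

SURVIVE = r0,r6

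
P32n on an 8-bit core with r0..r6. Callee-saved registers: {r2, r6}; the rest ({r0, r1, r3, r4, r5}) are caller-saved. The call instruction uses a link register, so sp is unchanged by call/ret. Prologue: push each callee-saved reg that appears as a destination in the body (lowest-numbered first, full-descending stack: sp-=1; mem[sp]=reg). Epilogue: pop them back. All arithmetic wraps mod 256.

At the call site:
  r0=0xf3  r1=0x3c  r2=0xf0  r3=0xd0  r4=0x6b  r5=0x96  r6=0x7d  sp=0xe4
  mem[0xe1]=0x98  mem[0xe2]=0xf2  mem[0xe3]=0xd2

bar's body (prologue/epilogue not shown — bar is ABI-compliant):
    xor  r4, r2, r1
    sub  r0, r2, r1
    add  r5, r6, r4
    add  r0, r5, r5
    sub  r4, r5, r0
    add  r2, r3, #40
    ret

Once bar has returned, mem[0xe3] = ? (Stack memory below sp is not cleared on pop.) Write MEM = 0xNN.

MEM = 0xf0

prologue: push r2 -> mem[0xe3]=0xf0, sp=0xe3
body[0] xor  r4, r2, r1 -> r4=0xcc
body[1] sub  r0, r2, r1 -> r0=0xb4
body[2] add  r5, r6, r4 -> r5=0x49
body[3] add  r0, r5, r5 -> r0=0x92
body[4] sub  r4, r5, r0 -> r4=0xb7
body[5] add  r2, r3, #40 -> r2=0xf8
epilogue: pop r2=0xf0, sp=0xe4
prologue pushed ['r2'] at ['0xe3']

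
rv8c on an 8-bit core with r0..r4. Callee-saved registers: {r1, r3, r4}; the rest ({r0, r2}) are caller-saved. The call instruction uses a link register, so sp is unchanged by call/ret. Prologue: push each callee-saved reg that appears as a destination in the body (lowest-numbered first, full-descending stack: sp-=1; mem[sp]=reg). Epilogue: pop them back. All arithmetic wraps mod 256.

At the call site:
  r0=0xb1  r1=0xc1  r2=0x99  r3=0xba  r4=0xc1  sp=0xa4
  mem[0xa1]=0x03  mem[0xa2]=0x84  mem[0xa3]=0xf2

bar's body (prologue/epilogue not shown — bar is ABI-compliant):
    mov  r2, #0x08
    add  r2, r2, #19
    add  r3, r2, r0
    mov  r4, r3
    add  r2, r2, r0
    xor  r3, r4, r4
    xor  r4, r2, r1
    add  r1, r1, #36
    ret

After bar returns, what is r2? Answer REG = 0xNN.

prologue: push r1 → mem[0xa3]=0xc1, sp=0xa3
prologue: push r3 → mem[0xa2]=0xba, sp=0xa2
prologue: push r4 → mem[0xa1]=0xc1, sp=0xa1
body[0] mov  r2, #0x08 → r2=0x08
body[1] add  r2, r2, #19 → r2=0x1b
body[2] add  r3, r2, r0 → r3=0xcc
body[3] mov  r4, r3 → r4=0xcc
body[4] add  r2, r2, r0 → r2=0xcc
body[5] xor  r3, r4, r4 → r3=0x00
body[6] xor  r4, r2, r1 → r4=0x0d
body[7] add  r1, r1, #36 → r1=0xe5
epilogue: pop r4=0xc1, sp=0xa2
epilogue: pop r3=0xba, sp=0xa3
epilogue: pop r1=0xc1, sp=0xa4
r2 is caller-saved → body value

REG = 0xcc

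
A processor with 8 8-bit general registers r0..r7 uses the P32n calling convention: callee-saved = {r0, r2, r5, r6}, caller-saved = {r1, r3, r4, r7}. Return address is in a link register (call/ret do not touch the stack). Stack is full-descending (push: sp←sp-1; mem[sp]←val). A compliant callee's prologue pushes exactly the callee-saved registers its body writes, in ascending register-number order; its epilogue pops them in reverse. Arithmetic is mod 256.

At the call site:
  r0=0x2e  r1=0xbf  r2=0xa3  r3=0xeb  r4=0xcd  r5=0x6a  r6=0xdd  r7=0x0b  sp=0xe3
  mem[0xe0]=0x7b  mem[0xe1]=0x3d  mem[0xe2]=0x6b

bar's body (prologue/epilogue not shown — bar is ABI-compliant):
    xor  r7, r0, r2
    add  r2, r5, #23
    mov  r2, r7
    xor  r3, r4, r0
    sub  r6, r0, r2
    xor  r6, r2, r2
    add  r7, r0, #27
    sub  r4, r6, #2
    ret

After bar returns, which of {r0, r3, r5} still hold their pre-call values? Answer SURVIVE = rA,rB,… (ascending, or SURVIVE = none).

prologue: push r2 → mem[0xe2]=0xa3, sp=0xe2
prologue: push r6 → mem[0xe1]=0xdd, sp=0xe1
body[0] xor  r7, r0, r2 → r7=0x8d
body[1] add  r2, r5, #23 → r2=0x81
body[2] mov  r2, r7 → r2=0x8d
body[3] xor  r3, r4, r0 → r3=0xe3
body[4] sub  r6, r0, r2 → r6=0xa1
body[5] xor  r6, r2, r2 → r6=0x00
body[6] add  r7, r0, #27 → r7=0x49
body[7] sub  r4, r6, #2 → r4=0xfe
epilogue: pop r6=0xdd, sp=0xe2
epilogue: pop r2=0xa3, sp=0xe3
r0: callee-saved, written=False
r3: caller-saved, written=True
r5: callee-saved, written=False

SURVIVE = r0,r5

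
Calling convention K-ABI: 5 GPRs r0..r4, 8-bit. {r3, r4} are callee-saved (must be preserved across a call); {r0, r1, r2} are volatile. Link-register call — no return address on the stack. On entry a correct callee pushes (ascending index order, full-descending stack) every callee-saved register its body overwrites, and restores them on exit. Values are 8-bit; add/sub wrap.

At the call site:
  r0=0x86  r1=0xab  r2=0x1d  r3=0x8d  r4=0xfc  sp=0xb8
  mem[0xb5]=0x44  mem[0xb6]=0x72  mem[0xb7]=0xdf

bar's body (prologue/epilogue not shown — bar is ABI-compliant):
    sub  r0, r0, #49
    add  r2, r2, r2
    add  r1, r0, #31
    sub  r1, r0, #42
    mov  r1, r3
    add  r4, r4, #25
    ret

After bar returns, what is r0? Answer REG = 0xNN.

REG = 0x55

prologue: push r4 -> mem[0xb7]=0xfc, sp=0xb7
body[0] sub  r0, r0, #49 -> r0=0x55
body[1] add  r2, r2, r2 -> r2=0x3a
body[2] add  r1, r0, #31 -> r1=0x74
body[3] sub  r1, r0, #42 -> r1=0x2b
body[4] mov  r1, r3 -> r1=0x8d
body[5] add  r4, r4, #25 -> r4=0x15
epilogue: pop r4=0xfc, sp=0xb8
r0 is caller-saved -> body value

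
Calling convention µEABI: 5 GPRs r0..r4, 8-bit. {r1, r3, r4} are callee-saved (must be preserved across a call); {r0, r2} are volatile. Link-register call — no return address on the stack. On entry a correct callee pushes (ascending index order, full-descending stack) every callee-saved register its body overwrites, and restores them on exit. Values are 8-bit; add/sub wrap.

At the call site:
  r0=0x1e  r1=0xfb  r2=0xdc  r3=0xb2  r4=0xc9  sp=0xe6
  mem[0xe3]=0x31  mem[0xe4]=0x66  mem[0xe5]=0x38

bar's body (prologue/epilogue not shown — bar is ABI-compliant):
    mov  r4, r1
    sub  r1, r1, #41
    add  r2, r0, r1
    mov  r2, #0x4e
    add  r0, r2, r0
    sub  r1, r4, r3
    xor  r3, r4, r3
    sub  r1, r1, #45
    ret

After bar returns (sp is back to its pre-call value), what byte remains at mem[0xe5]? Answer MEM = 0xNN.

MEM = 0xfb

prologue: push r1 → mem[0xe5]=0xfb, sp=0xe5
prologue: push r3 → mem[0xe4]=0xb2, sp=0xe4
prologue: push r4 → mem[0xe3]=0xc9, sp=0xe3
body[0] mov  r4, r1 → r4=0xfb
body[1] sub  r1, r1, #41 → r1=0xd2
body[2] add  r2, r0, r1 → r2=0xf0
body[3] mov  r2, #0x4e → r2=0x4e
body[4] add  r0, r2, r0 → r0=0x6c
body[5] sub  r1, r4, r3 → r1=0x49
body[6] xor  r3, r4, r3 → r3=0x49
body[7] sub  r1, r1, #45 → r1=0x1c
epilogue: pop r4=0xc9, sp=0xe4
epilogue: pop r3=0xb2, sp=0xe5
epilogue: pop r1=0xfb, sp=0xe6
prologue pushed ['r1', 'r3', 'r4'] at ['0xe5', '0xe4', '0xe3']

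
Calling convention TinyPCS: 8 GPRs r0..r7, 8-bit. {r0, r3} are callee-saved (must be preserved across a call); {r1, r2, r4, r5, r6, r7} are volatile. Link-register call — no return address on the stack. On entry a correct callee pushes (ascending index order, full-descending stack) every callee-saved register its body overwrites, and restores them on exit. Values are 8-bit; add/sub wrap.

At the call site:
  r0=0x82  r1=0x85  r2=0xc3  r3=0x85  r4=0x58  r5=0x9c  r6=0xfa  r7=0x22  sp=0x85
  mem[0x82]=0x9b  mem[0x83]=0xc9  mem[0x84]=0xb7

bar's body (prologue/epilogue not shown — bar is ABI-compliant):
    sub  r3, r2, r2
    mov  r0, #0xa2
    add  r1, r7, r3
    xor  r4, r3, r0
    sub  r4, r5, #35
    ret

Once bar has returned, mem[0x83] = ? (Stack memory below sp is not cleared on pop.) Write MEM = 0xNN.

MEM = 0x85

prologue: push r0 -> mem[0x84]=0x82, sp=0x84
prologue: push r3 -> mem[0x83]=0x85, sp=0x83
body[0] sub  r3, r2, r2 -> r3=0x00
body[1] mov  r0, #0xa2 -> r0=0xa2
body[2] add  r1, r7, r3 -> r1=0x22
body[3] xor  r4, r3, r0 -> r4=0xa2
body[4] sub  r4, r5, #35 -> r4=0x79
epilogue: pop r3=0x85, sp=0x84
epilogue: pop r0=0x82, sp=0x85
prologue pushed ['r0', 'r3'] at ['0x84', '0x83']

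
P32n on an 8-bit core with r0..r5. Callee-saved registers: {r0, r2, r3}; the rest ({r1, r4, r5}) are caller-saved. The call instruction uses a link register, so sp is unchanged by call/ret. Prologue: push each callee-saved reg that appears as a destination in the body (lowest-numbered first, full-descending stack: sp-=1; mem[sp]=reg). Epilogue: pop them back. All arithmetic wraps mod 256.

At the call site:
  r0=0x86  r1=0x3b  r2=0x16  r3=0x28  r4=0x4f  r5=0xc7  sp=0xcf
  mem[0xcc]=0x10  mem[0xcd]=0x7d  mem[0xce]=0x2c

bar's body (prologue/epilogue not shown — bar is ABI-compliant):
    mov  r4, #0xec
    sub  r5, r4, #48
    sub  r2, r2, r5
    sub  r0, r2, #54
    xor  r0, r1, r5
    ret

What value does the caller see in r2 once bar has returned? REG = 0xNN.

REG = 0x16

prologue: push r0 → mem[0xce]=0x86, sp=0xce
prologue: push r2 → mem[0xcd]=0x16, sp=0xcd
body[0] mov  r4, #0xec → r4=0xec
body[1] sub  r5, r4, #48 → r5=0xbc
body[2] sub  r2, r2, r5 → r2=0x5a
body[3] sub  r0, r2, #54 → r0=0x24
body[4] xor  r0, r1, r5 → r0=0x87
epilogue: pop r2=0x16, sp=0xce
epilogue: pop r0=0x86, sp=0xcf
r2 is callee-saved → restored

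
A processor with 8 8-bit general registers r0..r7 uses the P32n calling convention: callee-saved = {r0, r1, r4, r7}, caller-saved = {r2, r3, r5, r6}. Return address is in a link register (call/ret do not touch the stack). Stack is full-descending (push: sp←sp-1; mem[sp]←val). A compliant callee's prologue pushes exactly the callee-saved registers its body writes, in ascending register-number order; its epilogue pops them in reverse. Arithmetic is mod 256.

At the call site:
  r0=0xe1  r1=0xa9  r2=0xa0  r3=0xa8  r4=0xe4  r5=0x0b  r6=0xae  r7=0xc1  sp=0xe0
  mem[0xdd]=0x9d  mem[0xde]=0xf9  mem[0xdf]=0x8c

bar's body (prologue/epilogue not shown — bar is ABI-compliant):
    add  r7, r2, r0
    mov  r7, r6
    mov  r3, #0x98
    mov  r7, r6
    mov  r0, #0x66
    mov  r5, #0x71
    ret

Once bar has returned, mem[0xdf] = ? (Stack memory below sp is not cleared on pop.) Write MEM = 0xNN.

MEM = 0xe1

prologue: push r0 → mem[0xdf]=0xe1, sp=0xdf
prologue: push r7 → mem[0xde]=0xc1, sp=0xde
body[0] add  r7, r2, r0 → r7=0x81
body[1] mov  r7, r6 → r7=0xae
body[2] mov  r3, #0x98 → r3=0x98
body[3] mov  r7, r6 → r7=0xae
body[4] mov  r0, #0x66 → r0=0x66
body[5] mov  r5, #0x71 → r5=0x71
epilogue: pop r7=0xc1, sp=0xdf
epilogue: pop r0=0xe1, sp=0xe0
prologue pushed ['r0', 'r7'] at ['0xdf', '0xde']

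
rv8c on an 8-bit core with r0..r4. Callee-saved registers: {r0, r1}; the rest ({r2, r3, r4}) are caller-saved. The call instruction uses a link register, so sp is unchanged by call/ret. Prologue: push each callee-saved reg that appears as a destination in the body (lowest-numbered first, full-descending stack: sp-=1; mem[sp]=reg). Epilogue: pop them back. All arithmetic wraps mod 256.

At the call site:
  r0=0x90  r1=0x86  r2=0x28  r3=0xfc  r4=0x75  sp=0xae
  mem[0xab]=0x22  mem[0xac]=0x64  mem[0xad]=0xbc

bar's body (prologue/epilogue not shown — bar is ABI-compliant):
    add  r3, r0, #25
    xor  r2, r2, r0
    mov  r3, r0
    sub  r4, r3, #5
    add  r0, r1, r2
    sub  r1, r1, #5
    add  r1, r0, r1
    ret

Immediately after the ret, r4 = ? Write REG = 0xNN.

REG = 0x8b

prologue: push r0 -> mem[0xad]=0x90, sp=0xad
prologue: push r1 -> mem[0xac]=0x86, sp=0xac
body[0] add  r3, r0, #25 -> r3=0xa9
body[1] xor  r2, r2, r0 -> r2=0xb8
body[2] mov  r3, r0 -> r3=0x90
body[3] sub  r4, r3, #5 -> r4=0x8b
body[4] add  r0, r1, r2 -> r0=0x3e
body[5] sub  r1, r1, #5 -> r1=0x81
body[6] add  r1, r0, r1 -> r1=0xbf
epilogue: pop r1=0x86, sp=0xad
epilogue: pop r0=0x90, sp=0xae
r4 is caller-saved -> body value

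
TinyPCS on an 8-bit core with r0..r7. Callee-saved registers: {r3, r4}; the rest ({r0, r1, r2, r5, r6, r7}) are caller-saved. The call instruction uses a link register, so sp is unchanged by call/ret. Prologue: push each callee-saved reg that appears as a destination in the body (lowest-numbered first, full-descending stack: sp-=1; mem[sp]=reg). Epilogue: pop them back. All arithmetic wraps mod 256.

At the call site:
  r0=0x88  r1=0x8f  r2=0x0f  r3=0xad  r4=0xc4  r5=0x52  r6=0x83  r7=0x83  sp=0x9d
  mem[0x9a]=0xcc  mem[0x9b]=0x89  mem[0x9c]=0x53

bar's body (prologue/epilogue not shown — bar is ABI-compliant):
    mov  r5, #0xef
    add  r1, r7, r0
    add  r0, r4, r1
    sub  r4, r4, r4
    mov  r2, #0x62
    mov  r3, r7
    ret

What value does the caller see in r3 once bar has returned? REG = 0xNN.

REG = 0xad

prologue: push r3 → mem[0x9c]=0xad, sp=0x9c
prologue: push r4 → mem[0x9b]=0xc4, sp=0x9b
body[0] mov  r5, #0xef → r5=0xef
body[1] add  r1, r7, r0 → r1=0x0b
body[2] add  r0, r4, r1 → r0=0xcf
body[3] sub  r4, r4, r4 → r4=0x00
body[4] mov  r2, #0x62 → r2=0x62
body[5] mov  r3, r7 → r3=0x83
epilogue: pop r4=0xc4, sp=0x9c
epilogue: pop r3=0xad, sp=0x9d
r3 is callee-saved → restored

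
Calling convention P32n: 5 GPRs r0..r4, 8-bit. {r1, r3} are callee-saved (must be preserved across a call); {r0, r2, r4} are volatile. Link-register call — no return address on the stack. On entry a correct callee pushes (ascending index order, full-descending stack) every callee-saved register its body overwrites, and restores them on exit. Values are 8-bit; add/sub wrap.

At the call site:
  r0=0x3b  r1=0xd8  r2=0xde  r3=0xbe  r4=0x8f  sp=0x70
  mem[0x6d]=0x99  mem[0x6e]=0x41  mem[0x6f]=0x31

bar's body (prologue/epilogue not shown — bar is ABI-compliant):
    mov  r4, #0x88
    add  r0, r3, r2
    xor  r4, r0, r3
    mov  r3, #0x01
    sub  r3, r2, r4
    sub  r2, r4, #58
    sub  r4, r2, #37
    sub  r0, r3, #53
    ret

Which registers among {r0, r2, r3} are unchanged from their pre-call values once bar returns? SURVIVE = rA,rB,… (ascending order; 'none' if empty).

prologue: push r3 -> mem[0x6f]=0xbe, sp=0x6f
body[0] mov  r4, #0x88 -> r4=0x88
body[1] add  r0, r3, r2 -> r0=0x9c
body[2] xor  r4, r0, r3 -> r4=0x22
body[3] mov  r3, #0x01 -> r3=0x01
body[4] sub  r3, r2, r4 -> r3=0xbc
body[5] sub  r2, r4, #58 -> r2=0xe8
body[6] sub  r4, r2, #37 -> r4=0xc3
body[7] sub  r0, r3, #53 -> r0=0x87
epilogue: pop r3=0xbe, sp=0x70
r0: caller-saved, written=True
r2: caller-saved, written=True
r3: callee-saved, written=True

SURVIVE = r3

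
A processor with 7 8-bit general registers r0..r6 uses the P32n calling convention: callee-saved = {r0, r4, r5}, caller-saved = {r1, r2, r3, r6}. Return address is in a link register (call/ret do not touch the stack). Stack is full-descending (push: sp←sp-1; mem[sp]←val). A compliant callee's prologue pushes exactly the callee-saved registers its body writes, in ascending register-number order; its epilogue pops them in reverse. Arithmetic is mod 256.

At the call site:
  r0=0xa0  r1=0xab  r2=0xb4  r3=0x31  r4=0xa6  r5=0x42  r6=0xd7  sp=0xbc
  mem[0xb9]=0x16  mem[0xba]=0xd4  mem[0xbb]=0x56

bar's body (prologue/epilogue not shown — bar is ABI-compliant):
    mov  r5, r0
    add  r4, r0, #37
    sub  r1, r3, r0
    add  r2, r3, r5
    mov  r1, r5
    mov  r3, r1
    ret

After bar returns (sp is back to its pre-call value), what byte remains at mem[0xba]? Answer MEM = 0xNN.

MEM = 0x42

prologue: push r4 → mem[0xbb]=0xa6, sp=0xbb
prologue: push r5 → mem[0xba]=0x42, sp=0xba
body[0] mov  r5, r0 → r5=0xa0
body[1] add  r4, r0, #37 → r4=0xc5
body[2] sub  r1, r3, r0 → r1=0x91
body[3] add  r2, r3, r5 → r2=0xd1
body[4] mov  r1, r5 → r1=0xa0
body[5] mov  r3, r1 → r3=0xa0
epilogue: pop r5=0x42, sp=0xbb
epilogue: pop r4=0xa6, sp=0xbc
prologue pushed ['r4', 'r5'] at ['0xbb', '0xba']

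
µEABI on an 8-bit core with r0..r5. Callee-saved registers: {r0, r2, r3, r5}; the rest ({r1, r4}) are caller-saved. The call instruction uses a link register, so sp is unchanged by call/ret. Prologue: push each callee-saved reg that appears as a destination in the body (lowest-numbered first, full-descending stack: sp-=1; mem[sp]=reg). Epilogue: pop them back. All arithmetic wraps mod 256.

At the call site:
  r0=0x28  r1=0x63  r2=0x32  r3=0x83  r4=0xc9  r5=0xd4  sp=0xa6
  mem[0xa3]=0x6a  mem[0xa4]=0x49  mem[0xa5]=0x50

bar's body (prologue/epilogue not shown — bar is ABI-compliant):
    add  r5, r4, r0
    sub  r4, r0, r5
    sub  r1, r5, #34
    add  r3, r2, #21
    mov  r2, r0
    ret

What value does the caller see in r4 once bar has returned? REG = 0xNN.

prologue: push r2 → mem[0xa5]=0x32, sp=0xa5
prologue: push r3 → mem[0xa4]=0x83, sp=0xa4
prologue: push r5 → mem[0xa3]=0xd4, sp=0xa3
body[0] add  r5, r4, r0 → r5=0xf1
body[1] sub  r4, r0, r5 → r4=0x37
body[2] sub  r1, r5, #34 → r1=0xcf
body[3] add  r3, r2, #21 → r3=0x47
body[4] mov  r2, r0 → r2=0x28
epilogue: pop r5=0xd4, sp=0xa4
epilogue: pop r3=0x83, sp=0xa5
epilogue: pop r2=0x32, sp=0xa6
r4 is caller-saved → body value

REG = 0x37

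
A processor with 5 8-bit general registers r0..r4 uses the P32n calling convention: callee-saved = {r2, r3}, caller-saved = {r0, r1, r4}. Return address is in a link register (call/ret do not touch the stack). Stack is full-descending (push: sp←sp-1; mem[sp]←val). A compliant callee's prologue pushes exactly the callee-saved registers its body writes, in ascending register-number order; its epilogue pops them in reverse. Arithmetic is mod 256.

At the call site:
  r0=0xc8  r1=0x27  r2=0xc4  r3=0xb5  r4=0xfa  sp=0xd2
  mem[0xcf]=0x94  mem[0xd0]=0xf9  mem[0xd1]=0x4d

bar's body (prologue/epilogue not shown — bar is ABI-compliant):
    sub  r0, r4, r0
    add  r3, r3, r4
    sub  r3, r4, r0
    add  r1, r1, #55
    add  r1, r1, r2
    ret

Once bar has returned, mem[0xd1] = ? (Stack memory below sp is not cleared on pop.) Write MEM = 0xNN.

MEM = 0xb5

prologue: push r3 → mem[0xd1]=0xb5, sp=0xd1
body[0] sub  r0, r4, r0 → r0=0x32
body[1] add  r3, r3, r4 → r3=0xaf
body[2] sub  r3, r4, r0 → r3=0xc8
body[3] add  r1, r1, #55 → r1=0x5e
body[4] add  r1, r1, r2 → r1=0x22
epilogue: pop r3=0xb5, sp=0xd2
prologue pushed ['r3'] at ['0xd1']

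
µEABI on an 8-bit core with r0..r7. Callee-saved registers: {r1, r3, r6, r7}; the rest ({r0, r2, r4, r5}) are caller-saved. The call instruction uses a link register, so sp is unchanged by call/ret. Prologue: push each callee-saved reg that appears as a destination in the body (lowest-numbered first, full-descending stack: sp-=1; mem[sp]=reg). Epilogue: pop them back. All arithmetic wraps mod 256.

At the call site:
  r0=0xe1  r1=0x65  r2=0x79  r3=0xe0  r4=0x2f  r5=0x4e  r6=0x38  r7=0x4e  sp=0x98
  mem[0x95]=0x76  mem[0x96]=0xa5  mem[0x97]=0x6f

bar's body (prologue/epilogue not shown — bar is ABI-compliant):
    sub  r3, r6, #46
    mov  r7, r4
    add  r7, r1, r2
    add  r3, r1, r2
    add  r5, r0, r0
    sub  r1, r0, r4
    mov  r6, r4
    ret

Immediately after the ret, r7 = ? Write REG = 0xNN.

REG = 0x4e

prologue: push r1 → mem[0x97]=0x65, sp=0x97
prologue: push r3 → mem[0x96]=0xe0, sp=0x96
prologue: push r6 → mem[0x95]=0x38, sp=0x95
prologue: push r7 → mem[0x94]=0x4e, sp=0x94
body[0] sub  r3, r6, #46 → r3=0x0a
body[1] mov  r7, r4 → r7=0x2f
body[2] add  r7, r1, r2 → r7=0xde
body[3] add  r3, r1, r2 → r3=0xde
body[4] add  r5, r0, r0 → r5=0xc2
body[5] sub  r1, r0, r4 → r1=0xb2
body[6] mov  r6, r4 → r6=0x2f
epilogue: pop r7=0x4e, sp=0x95
epilogue: pop r6=0x38, sp=0x96
epilogue: pop r3=0xe0, sp=0x97
epilogue: pop r1=0x65, sp=0x98
r7 is callee-saved → restored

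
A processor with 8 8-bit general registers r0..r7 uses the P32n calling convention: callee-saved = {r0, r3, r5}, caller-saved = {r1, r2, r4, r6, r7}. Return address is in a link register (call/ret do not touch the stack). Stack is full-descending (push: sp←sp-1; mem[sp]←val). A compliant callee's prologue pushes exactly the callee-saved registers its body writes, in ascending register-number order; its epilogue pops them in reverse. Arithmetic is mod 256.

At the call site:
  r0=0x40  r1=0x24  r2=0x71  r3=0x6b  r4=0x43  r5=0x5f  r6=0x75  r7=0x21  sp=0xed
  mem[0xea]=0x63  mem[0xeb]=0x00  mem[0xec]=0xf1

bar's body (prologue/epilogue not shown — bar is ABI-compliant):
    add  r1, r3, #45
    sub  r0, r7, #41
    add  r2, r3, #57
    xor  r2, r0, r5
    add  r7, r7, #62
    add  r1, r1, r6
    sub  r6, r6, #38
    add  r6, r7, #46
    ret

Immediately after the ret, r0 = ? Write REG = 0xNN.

REG = 0x40

prologue: push r0 → mem[0xec]=0x40, sp=0xec
body[0] add  r1, r3, #45 → r1=0x98
body[1] sub  r0, r7, #41 → r0=0xf8
body[2] add  r2, r3, #57 → r2=0xa4
body[3] xor  r2, r0, r5 → r2=0xa7
body[4] add  r7, r7, #62 → r7=0x5f
body[5] add  r1, r1, r6 → r1=0x0d
body[6] sub  r6, r6, #38 → r6=0x4f
body[7] add  r6, r7, #46 → r6=0x8d
epilogue: pop r0=0x40, sp=0xed
r0 is callee-saved → restored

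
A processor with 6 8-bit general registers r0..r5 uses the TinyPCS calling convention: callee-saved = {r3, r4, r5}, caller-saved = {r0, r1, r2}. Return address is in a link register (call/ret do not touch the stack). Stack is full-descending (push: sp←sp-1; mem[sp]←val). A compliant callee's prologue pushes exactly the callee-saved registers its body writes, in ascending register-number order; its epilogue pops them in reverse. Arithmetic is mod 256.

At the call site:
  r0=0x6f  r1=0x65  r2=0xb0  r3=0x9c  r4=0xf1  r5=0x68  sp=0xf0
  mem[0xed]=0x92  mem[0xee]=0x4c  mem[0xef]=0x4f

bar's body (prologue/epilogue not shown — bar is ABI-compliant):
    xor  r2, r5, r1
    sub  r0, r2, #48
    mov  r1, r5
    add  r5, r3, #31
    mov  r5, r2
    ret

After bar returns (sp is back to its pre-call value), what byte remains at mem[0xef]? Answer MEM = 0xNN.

prologue: push r5 → mem[0xef]=0x68, sp=0xef
body[0] xor  r2, r5, r1 → r2=0x0d
body[1] sub  r0, r2, #48 → r0=0xdd
body[2] mov  r1, r5 → r1=0x68
body[3] add  r5, r3, #31 → r5=0xbb
body[4] mov  r5, r2 → r5=0x0d
epilogue: pop r5=0x68, sp=0xf0
prologue pushed ['r5'] at ['0xef']

MEM = 0x68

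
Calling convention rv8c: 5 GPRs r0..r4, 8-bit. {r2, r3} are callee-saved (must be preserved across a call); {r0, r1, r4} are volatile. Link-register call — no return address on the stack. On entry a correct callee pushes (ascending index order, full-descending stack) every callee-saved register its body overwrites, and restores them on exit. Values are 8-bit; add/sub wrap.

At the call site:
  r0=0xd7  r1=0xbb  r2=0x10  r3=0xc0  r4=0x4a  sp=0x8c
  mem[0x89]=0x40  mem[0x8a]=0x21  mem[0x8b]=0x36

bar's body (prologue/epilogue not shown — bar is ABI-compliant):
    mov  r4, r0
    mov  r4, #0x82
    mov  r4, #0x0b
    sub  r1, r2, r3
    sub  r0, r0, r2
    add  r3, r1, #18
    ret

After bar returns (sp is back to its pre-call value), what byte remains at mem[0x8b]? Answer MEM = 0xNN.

MEM = 0xc0

prologue: push r3 → mem[0x8b]=0xc0, sp=0x8b
body[0] mov  r4, r0 → r4=0xd7
body[1] mov  r4, #0x82 → r4=0x82
body[2] mov  r4, #0x0b → r4=0x0b
body[3] sub  r1, r2, r3 → r1=0x50
body[4] sub  r0, r0, r2 → r0=0xc7
body[5] add  r3, r1, #18 → r3=0x62
epilogue: pop r3=0xc0, sp=0x8c
prologue pushed ['r3'] at ['0x8b']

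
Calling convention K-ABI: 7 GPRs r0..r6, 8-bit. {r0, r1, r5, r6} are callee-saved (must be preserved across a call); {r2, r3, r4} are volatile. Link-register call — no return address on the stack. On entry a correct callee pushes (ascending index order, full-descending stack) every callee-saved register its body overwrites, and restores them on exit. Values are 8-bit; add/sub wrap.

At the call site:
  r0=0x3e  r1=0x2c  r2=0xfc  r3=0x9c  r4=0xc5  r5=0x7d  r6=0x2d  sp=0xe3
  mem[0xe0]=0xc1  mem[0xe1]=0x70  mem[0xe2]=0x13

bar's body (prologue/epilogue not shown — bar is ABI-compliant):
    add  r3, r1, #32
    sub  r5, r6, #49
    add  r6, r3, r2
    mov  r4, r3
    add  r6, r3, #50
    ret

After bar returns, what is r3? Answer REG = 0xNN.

prologue: push r5 → mem[0xe2]=0x7d, sp=0xe2
prologue: push r6 → mem[0xe1]=0x2d, sp=0xe1
body[0] add  r3, r1, #32 → r3=0x4c
body[1] sub  r5, r6, #49 → r5=0xfc
body[2] add  r6, r3, r2 → r6=0x48
body[3] mov  r4, r3 → r4=0x4c
body[4] add  r6, r3, #50 → r6=0x7e
epilogue: pop r6=0x2d, sp=0xe2
epilogue: pop r5=0x7d, sp=0xe3
r3 is caller-saved → body value

REG = 0x4c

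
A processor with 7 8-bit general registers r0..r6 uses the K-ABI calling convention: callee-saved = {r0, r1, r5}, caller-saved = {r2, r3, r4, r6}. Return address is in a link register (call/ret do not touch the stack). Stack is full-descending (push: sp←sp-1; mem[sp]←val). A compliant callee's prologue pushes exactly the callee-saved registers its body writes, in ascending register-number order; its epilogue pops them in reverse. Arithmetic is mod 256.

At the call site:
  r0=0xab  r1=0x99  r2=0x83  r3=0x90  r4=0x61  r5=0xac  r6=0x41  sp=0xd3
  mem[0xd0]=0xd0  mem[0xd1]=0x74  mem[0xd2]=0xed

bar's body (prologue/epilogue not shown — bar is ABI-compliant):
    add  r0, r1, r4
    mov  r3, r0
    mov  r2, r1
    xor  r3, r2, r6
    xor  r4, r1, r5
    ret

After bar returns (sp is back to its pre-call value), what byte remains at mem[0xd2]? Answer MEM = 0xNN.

MEM = 0xab

prologue: push r0 -> mem[0xd2]=0xab, sp=0xd2
body[0] add  r0, r1, r4 -> r0=0xfa
body[1] mov  r3, r0 -> r3=0xfa
body[2] mov  r2, r1 -> r2=0x99
body[3] xor  r3, r2, r6 -> r3=0xd8
body[4] xor  r4, r1, r5 -> r4=0x35
epilogue: pop r0=0xab, sp=0xd3
prologue pushed ['r0'] at ['0xd2']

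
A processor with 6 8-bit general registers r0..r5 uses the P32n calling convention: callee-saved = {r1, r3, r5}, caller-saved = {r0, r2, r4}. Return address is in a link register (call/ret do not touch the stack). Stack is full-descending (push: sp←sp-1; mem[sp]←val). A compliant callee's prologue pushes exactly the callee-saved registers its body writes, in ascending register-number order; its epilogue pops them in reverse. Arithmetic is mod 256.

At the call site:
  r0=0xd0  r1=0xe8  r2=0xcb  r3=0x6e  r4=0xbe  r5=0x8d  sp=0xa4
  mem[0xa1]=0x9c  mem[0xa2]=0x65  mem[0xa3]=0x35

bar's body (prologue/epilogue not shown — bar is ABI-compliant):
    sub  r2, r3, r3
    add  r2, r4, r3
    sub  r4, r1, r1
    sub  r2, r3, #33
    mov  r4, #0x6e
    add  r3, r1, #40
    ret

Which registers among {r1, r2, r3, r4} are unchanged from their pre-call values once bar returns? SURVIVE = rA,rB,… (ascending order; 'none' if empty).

prologue: push r3 -> mem[0xa3]=0x6e, sp=0xa3
body[0] sub  r2, r3, r3 -> r2=0x00
body[1] add  r2, r4, r3 -> r2=0x2c
body[2] sub  r4, r1, r1 -> r4=0x00
body[3] sub  r2, r3, #33 -> r2=0x4d
body[4] mov  r4, #0x6e -> r4=0x6e
body[5] add  r3, r1, #40 -> r3=0x10
epilogue: pop r3=0x6e, sp=0xa4
r1: callee-saved, written=False
r2: caller-saved, written=True
r3: callee-saved, written=True
r4: caller-saved, written=True

SURVIVE = r1,r3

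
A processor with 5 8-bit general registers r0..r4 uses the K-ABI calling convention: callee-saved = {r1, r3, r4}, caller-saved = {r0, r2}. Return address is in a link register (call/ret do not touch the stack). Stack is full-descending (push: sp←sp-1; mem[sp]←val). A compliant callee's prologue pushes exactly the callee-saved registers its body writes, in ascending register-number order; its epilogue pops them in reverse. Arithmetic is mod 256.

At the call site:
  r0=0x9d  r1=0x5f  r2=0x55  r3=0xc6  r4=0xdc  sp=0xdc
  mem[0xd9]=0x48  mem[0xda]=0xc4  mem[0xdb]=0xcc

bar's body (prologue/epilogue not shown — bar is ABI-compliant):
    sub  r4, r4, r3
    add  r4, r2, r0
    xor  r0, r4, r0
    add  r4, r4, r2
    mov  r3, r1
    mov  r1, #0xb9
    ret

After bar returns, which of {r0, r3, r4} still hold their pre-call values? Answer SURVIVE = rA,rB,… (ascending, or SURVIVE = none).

SURVIVE = r3,r4

prologue: push r1 → mem[0xdb]=0x5f, sp=0xdb
prologue: push r3 → mem[0xda]=0xc6, sp=0xda
prologue: push r4 → mem[0xd9]=0xdc, sp=0xd9
body[0] sub  r4, r4, r3 → r4=0x16
body[1] add  r4, r2, r0 → r4=0xf2
body[2] xor  r0, r4, r0 → r0=0x6f
body[3] add  r4, r4, r2 → r4=0x47
body[4] mov  r3, r1 → r3=0x5f
body[5] mov  r1, #0xb9 → r1=0xb9
epilogue: pop r4=0xdc, sp=0xda
epilogue: pop r3=0xc6, sp=0xdb
epilogue: pop r1=0x5f, sp=0xdc
r0: caller-saved, written=True
r3: callee-saved, written=True
r4: callee-saved, written=True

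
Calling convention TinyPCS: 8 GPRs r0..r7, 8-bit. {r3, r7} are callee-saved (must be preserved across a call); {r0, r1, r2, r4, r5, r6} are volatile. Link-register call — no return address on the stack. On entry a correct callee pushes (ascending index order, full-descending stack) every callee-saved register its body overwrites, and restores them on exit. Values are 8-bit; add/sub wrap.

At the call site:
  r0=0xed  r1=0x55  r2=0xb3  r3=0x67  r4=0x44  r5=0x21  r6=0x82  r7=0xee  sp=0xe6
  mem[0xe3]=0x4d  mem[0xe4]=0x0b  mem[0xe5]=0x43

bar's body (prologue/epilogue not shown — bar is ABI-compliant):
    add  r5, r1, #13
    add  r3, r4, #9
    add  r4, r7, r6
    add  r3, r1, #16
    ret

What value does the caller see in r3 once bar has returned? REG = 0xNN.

REG = 0x67

prologue: push r3 -> mem[0xe5]=0x67, sp=0xe5
body[0] add  r5, r1, #13 -> r5=0x62
body[1] add  r3, r4, #9 -> r3=0x4d
body[2] add  r4, r7, r6 -> r4=0x70
body[3] add  r3, r1, #16 -> r3=0x65
epilogue: pop r3=0x67, sp=0xe6
r3 is callee-saved -> restored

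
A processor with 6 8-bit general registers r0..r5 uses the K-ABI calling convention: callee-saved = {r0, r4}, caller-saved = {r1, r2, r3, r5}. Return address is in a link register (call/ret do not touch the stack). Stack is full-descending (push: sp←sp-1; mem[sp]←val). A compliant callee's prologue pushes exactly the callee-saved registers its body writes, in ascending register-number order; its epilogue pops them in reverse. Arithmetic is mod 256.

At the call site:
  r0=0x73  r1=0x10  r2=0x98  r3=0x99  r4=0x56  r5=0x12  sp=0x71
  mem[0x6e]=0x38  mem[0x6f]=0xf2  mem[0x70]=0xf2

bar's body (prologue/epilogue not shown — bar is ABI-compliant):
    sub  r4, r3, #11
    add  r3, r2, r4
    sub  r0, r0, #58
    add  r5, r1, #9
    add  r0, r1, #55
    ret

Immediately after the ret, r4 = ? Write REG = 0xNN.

prologue: push r0 -> mem[0x70]=0x73, sp=0x70
prologue: push r4 -> mem[0x6f]=0x56, sp=0x6f
body[0] sub  r4, r3, #11 -> r4=0x8e
body[1] add  r3, r2, r4 -> r3=0x26
body[2] sub  r0, r0, #58 -> r0=0x39
body[3] add  r5, r1, #9 -> r5=0x19
body[4] add  r0, r1, #55 -> r0=0x47
epilogue: pop r4=0x56, sp=0x70
epilogue: pop r0=0x73, sp=0x71
r4 is callee-saved -> restored

REG = 0x56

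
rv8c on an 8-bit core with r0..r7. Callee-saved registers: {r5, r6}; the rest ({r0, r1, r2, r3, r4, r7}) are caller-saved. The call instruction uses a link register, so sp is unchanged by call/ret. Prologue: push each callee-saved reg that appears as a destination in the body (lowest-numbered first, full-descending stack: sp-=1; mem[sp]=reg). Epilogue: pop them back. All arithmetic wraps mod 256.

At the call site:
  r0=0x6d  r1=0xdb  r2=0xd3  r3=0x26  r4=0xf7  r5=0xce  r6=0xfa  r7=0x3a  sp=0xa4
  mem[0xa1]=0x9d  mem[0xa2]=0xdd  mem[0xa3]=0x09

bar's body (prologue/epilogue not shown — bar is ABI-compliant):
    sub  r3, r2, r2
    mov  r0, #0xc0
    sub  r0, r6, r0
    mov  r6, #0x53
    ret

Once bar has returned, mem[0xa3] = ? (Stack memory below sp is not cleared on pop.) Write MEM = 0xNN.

prologue: push r6 -> mem[0xa3]=0xfa, sp=0xa3
body[0] sub  r3, r2, r2 -> r3=0x00
body[1] mov  r0, #0xc0 -> r0=0xc0
body[2] sub  r0, r6, r0 -> r0=0x3a
body[3] mov  r6, #0x53 -> r6=0x53
epilogue: pop r6=0xfa, sp=0xa4
prologue pushed ['r6'] at ['0xa3']

MEM = 0xfa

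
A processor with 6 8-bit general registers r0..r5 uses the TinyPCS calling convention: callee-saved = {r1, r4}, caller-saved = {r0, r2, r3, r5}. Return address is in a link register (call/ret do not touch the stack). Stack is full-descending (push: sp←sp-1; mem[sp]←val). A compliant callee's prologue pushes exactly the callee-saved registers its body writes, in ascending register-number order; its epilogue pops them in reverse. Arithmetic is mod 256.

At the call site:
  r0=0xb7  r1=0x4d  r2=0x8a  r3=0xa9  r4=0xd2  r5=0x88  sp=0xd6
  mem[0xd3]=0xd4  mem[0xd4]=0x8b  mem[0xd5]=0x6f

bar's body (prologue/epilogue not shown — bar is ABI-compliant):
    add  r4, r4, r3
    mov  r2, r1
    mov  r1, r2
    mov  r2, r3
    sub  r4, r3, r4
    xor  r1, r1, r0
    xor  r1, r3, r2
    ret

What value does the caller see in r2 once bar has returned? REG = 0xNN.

prologue: push r1 -> mem[0xd5]=0x4d, sp=0xd5
prologue: push r4 -> mem[0xd4]=0xd2, sp=0xd4
body[0] add  r4, r4, r3 -> r4=0x7b
body[1] mov  r2, r1 -> r2=0x4d
body[2] mov  r1, r2 -> r1=0x4d
body[3] mov  r2, r3 -> r2=0xa9
body[4] sub  r4, r3, r4 -> r4=0x2e
body[5] xor  r1, r1, r0 -> r1=0xfa
body[6] xor  r1, r3, r2 -> r1=0x00
epilogue: pop r4=0xd2, sp=0xd5
epilogue: pop r1=0x4d, sp=0xd6
r2 is caller-saved -> body value

REG = 0xa9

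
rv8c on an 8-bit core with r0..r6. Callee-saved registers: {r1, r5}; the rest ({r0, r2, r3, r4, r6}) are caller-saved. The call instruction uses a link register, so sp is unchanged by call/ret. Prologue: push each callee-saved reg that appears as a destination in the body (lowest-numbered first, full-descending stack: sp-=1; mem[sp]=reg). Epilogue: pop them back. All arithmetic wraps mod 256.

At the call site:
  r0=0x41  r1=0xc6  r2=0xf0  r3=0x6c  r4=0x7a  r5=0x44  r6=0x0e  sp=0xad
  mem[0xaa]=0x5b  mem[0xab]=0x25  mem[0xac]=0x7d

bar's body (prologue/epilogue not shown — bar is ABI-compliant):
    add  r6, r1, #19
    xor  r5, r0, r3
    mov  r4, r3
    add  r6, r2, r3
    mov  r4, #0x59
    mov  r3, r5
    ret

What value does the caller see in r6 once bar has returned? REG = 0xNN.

prologue: push r5 → mem[0xac]=0x44, sp=0xac
body[0] add  r6, r1, #19 → r6=0xd9
body[1] xor  r5, r0, r3 → r5=0x2d
body[2] mov  r4, r3 → r4=0x6c
body[3] add  r6, r2, r3 → r6=0x5c
body[4] mov  r4, #0x59 → r4=0x59
body[5] mov  r3, r5 → r3=0x2d
epilogue: pop r5=0x44, sp=0xad
r6 is caller-saved → body value

REG = 0x5c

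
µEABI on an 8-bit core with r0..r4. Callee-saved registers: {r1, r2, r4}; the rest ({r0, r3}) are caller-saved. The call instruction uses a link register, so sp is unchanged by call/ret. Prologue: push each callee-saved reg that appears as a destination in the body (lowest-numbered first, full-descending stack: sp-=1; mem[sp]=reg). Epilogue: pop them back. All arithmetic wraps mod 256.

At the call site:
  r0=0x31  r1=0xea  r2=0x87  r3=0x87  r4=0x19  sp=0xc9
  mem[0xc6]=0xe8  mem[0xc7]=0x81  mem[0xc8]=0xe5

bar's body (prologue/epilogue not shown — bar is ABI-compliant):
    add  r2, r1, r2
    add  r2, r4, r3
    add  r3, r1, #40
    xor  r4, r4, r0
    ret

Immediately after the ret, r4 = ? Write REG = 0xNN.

REG = 0x19

prologue: push r2 → mem[0xc8]=0x87, sp=0xc8
prologue: push r4 → mem[0xc7]=0x19, sp=0xc7
body[0] add  r2, r1, r2 → r2=0x71
body[1] add  r2, r4, r3 → r2=0xa0
body[2] add  r3, r1, #40 → r3=0x12
body[3] xor  r4, r4, r0 → r4=0x28
epilogue: pop r4=0x19, sp=0xc8
epilogue: pop r2=0x87, sp=0xc9
r4 is callee-saved → restored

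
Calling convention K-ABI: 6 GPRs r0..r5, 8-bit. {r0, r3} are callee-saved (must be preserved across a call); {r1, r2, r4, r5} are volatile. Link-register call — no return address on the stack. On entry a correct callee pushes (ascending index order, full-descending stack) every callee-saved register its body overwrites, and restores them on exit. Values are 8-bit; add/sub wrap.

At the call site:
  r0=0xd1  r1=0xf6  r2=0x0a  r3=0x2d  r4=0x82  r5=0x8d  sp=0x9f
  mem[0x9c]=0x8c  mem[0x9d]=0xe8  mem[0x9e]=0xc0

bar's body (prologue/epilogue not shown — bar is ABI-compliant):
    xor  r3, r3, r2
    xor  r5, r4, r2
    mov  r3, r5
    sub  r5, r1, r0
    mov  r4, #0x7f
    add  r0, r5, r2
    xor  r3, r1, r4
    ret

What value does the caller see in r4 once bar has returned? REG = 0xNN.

REG = 0x7f

prologue: push r0 -> mem[0x9e]=0xd1, sp=0x9e
prologue: push r3 -> mem[0x9d]=0x2d, sp=0x9d
body[0] xor  r3, r3, r2 -> r3=0x27
body[1] xor  r5, r4, r2 -> r5=0x88
body[2] mov  r3, r5 -> r3=0x88
body[3] sub  r5, r1, r0 -> r5=0x25
body[4] mov  r4, #0x7f -> r4=0x7f
body[5] add  r0, r5, r2 -> r0=0x2f
body[6] xor  r3, r1, r4 -> r3=0x89
epilogue: pop r3=0x2d, sp=0x9e
epilogue: pop r0=0xd1, sp=0x9f
r4 is caller-saved -> body value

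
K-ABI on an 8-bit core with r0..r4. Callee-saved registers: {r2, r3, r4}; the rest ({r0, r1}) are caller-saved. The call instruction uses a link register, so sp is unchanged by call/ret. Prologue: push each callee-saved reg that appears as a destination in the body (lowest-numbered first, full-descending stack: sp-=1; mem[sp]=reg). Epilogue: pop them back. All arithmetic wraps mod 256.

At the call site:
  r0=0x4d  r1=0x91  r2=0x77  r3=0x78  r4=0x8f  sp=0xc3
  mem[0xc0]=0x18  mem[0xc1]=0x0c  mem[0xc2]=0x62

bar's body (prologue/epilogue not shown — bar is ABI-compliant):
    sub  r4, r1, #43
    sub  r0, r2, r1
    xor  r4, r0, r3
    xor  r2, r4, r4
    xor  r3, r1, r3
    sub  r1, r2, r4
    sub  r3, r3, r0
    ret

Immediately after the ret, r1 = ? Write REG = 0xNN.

REG = 0x62

prologue: push r2 → mem[0xc2]=0x77, sp=0xc2
prologue: push r3 → mem[0xc1]=0x78, sp=0xc1
prologue: push r4 → mem[0xc0]=0x8f, sp=0xc0
body[0] sub  r4, r1, #43 → r4=0x66
body[1] sub  r0, r2, r1 → r0=0xe6
body[2] xor  r4, r0, r3 → r4=0x9e
body[3] xor  r2, r4, r4 → r2=0x00
body[4] xor  r3, r1, r3 → r3=0xe9
body[5] sub  r1, r2, r4 → r1=0x62
body[6] sub  r3, r3, r0 → r3=0x03
epilogue: pop r4=0x8f, sp=0xc1
epilogue: pop r3=0x78, sp=0xc2
epilogue: pop r2=0x77, sp=0xc3
r1 is caller-saved → body value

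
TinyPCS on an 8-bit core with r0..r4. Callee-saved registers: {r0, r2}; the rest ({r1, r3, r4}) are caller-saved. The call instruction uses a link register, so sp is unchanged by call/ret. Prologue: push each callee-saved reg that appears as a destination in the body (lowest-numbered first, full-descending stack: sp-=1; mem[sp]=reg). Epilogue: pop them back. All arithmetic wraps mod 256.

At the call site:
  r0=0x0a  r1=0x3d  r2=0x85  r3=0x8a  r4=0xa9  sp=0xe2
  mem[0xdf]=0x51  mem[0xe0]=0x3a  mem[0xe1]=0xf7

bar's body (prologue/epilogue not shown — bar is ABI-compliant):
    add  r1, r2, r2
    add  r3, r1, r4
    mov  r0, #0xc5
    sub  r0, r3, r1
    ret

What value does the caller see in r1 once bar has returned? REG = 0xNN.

REG = 0x0a

prologue: push r0 → mem[0xe1]=0x0a, sp=0xe1
body[0] add  r1, r2, r2 → r1=0x0a
body[1] add  r3, r1, r4 → r3=0xb3
body[2] mov  r0, #0xc5 → r0=0xc5
body[3] sub  r0, r3, r1 → r0=0xa9
epilogue: pop r0=0x0a, sp=0xe2
r1 is caller-saved → body value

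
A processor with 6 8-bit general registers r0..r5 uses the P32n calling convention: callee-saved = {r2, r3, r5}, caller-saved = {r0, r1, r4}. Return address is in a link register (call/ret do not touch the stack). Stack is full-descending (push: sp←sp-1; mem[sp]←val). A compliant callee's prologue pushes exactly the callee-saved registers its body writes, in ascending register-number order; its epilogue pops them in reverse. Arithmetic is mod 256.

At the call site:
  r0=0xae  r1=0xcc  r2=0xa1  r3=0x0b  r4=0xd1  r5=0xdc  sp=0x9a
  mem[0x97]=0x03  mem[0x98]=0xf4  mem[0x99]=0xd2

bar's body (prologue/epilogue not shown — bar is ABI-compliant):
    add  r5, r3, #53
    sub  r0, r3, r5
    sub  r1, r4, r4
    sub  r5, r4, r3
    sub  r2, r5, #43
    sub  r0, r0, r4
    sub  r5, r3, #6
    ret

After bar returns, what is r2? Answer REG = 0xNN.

REG = 0xa1

prologue: push r2 → mem[0x99]=0xa1, sp=0x99
prologue: push r5 → mem[0x98]=0xdc, sp=0x98
body[0] add  r5, r3, #53 → r5=0x40
body[1] sub  r0, r3, r5 → r0=0xcb
body[2] sub  r1, r4, r4 → r1=0x00
body[3] sub  r5, r4, r3 → r5=0xc6
body[4] sub  r2, r5, #43 → r2=0x9b
body[5] sub  r0, r0, r4 → r0=0xfa
body[6] sub  r5, r3, #6 → r5=0x05
epilogue: pop r5=0xdc, sp=0x99
epilogue: pop r2=0xa1, sp=0x9a
r2 is callee-saved → restored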